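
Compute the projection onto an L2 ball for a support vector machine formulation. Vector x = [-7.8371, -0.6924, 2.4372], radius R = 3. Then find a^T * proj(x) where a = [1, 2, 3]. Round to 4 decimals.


Step 1: Compute ||x|| (intermediates to 6 decimals).
||x|| = sqrt((-7.8371)^2 + (-0.6924)^2 + 2.4372^2) = 8.236474
Step 2: Project.
Since ||x|| > R, scale = R/||x|| = 3/8.236474 = 0.364234, proj(x) = scale * x
proj(x) = [-2.854538, -0.252196, 0.887711]
Step 3: Dot product.
a^T * proj(x) = 1*(-2.854538) + 2*(-0.252196) + 3*0.887711 = -0.6958


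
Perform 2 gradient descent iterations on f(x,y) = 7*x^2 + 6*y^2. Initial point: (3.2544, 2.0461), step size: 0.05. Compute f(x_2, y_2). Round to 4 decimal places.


Gradient descent on f(x,y) = 7*x^2 + 6*y^2.
Starting point: (3.2544, 2.0461), alpha = 0.05
Step 1: grad_x = 2*7*3.2544 = 45.5616, grad_y = 2*6*2.0461 = 24.5532
  x_1 = 3.2544 - 0.05*45.5616 = 0.9763
  y_1 = 2.0461 - 0.05*24.5532 = 0.8184
Step 2: grad_x = 2*7*0.9763 = 13.6685, grad_y = 2*6*0.8184 = 9.8213
  x_2 = 0.9763 - 0.05*13.6685 = 0.2929
  y_2 = 0.8184 - 0.05*9.8213 = 0.3274
f(0.2929, 0.3274) = 7*0.2929^2 + 6*0.3274^2 = 1.2436


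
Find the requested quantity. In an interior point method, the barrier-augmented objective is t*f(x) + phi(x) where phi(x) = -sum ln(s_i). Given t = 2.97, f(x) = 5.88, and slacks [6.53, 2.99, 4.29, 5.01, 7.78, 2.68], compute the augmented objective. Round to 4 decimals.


Step 1: Compute log-barrier.
ln values: [1.8764, 1.0953, 1.4563, 1.6114, 2.0516, 0.9858]
phi = -(1.8764 + 1.0953 + 1.4563 + 1.6114 + 2.0516 + 0.9858) = -9.0768
Step 2: Compute augmented objective.
t*f(x) = 2.97*5.88 = 17.4636
Total = 17.4636 - 9.0768 = 8.3868


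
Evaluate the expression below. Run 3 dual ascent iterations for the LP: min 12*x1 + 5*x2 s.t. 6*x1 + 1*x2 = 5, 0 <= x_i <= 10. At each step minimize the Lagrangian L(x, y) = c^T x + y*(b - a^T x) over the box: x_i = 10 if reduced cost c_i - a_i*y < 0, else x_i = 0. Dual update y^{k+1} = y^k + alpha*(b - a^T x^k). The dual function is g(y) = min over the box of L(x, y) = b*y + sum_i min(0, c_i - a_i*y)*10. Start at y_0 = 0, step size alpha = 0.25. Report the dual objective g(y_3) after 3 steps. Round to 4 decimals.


Dual ascent for LP: min 12*x1 + 5*x2, 6*x1 + 1*x2 = 5, 0 <= x_i <= 10
Step 1: y^k = 0.0, reduced costs: (12.0, 5.0)
  x^k = (0.0, 0.0), subgradient = b - a^T x = 5.0
  y^{k+1} = 0.0 + 0.25*5.0 = 1.25
Step 2: y^k = 1.25, reduced costs: (4.5, 3.75)
  x^k = (0.0, 0.0), subgradient = b - a^T x = 5.0
  y^{k+1} = 1.25 + 0.25*5.0 = 2.5
Step 3: y^k = 2.5, reduced costs: (-3.0, 2.5)
  x^k = (10.0, 0.0), subgradient = b - a^T x = -55.0
  y^{k+1} = 2.5 + 0.25*-55.0 = -11.25
Dual objective at y_3 = -11.25: reduced costs (79.5, 16.25), box minimizer x = (0.0, 0.0)
g(y_3) = b*y + (c1 - a1*y)*x1 + (c2 - a2*y)*x2 = 5*(-11.25) + 79.5*0.0 + 16.25*0.0 = -56.25 + 0.0 + 0.0 = -56.25


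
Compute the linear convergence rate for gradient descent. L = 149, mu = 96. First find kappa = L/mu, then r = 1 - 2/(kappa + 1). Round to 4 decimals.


Step 1: Compute the condition number.
kappa = L/mu = 149/96 = 1.5521
Step 2: Compute the convergence rate.
r = 1 - 2/(kappa + 1) = 1 - 2*mu/(L + mu) = (L - mu)/(L + mu) = 53/245 = 0.2163


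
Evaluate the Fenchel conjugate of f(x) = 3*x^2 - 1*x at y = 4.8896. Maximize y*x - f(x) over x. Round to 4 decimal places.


f*(y) = sup_x {y*x - a*x^2 - b*x} = sup_x {(y-b)*x - a*x^2}
FOC: (y - b) - 2a*x = 0 => x* = (y - b)/(2a)
x* = (4.8896 + 1)/(2*3) = 0.9816
f*(4.8896) = (y-b)^2/(4a) = (4.8896 + 1)^2/(4*3)
= 34.6874/12 = 2.8906


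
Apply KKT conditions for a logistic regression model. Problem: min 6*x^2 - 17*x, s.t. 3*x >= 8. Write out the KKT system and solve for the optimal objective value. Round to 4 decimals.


Step 1: Try lambda = 0 (constraint inactive).
x_unc = 17/(2*6) = 1.4167
Check: 3*1.4167 = 4.2501 < 8 -- violated!
Step 2: Constraint must be active: 3*x = 8
x* = 8/3 = 2.6667 (rounded; the exact value 8/3 is used below)
lambda = (2*6*(8/3) - 17)/3 = 5.0
Step 3: Compute optimal value.
f(x*) = 6*(8/3)^2 - 17*(8/3) = -2.6667


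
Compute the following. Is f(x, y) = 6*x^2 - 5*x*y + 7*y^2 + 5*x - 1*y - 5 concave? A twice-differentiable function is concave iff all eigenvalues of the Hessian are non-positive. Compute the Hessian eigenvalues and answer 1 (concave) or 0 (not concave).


The Hessian of f(x,y) = 6*x^2 - 5*x*y + 7*y^2 + 5*x - 1*y - 5 is:
H = [[12, -5], [-5, 14]]
Trace = 12 + 14 = 26
Determinant = 12*14 - (-5)^2 = 143
Discriminant = (26)^2 - 4*143 = 104.0
Eigenvalues: lambda_1 = 7.901, lambda_2 = 18.099
The function is not concave.

0


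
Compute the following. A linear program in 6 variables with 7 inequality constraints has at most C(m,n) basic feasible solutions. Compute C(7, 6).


Each vertex corresponds to some choice of n active constraints out of m, so the number of vertices is at most C(m, n) = m! / (n!(m-n)!).
m = 7, n = 6
Numerator: 7 * 6 * 5 * 4 * 3 * 2
Denominator: 6! = 720
C(7, 6) = 7


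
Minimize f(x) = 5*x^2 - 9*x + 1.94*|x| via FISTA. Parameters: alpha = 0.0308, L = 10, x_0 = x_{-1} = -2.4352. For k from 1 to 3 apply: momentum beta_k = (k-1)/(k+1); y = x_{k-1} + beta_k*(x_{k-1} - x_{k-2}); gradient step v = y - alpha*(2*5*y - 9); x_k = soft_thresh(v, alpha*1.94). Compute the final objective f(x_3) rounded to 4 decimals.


FISTA on f(x) = 5*x^2 - 9*x + 1.94*|x|
L = 10, alpha = 0.0308
Iteration 1: beta = 0.0, y = -2.4352 + 0.0*(-2.4352 + 2.4352) = -2.4352
  grad(y) = -33.352, v = y - alpha*grad = -1.408
  prox(v) = soft_thresh(-1.408, 0.0598) = -1.3482
Iteration 2: beta = 0.3333, y = -1.3482 + 0.3333*(-1.3482 + 2.4352) = -0.9859
  grad(y) = -18.8588, v = y - alpha*grad = -0.405
  prox(v) = soft_thresh(-0.405, 0.0598) = -0.3453
Iteration 3: beta = 0.5, y = -0.3453 + 0.5*(-0.3453 + 1.3482) = 0.1562
  grad(y) = -7.4381, v = y - alpha*grad = 0.3853
  prox(v) = soft_thresh(0.3853, 0.0598) = 0.3255
f(x_3) = 5*0.3255^2 - 9*0.3255 + 1.94*|0.3255| = -1.7684


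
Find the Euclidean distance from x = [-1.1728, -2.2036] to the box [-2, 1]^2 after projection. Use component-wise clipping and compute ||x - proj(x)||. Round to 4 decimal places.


Project each component onto [-2, 1].
clip(-1.1728) = -1.1728, clip(-2.2036) = -2.0
Projection = [-1.1728, -2.0]
Squared diffs: [0.0, 0.0415]
Distance = sqrt(0.0415) = 0.2036


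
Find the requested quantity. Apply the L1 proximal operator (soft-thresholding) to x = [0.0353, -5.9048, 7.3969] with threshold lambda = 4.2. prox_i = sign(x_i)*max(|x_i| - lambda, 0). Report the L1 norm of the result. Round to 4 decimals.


Soft-thresholding with lambda = 4.2:
prox(0.0353) = sign(0.0353)*max(|0.0353| - 4.2, 0) = 0.0
prox(-5.9048) = sign(-5.9048)*max(|-5.9048| - 4.2, 0) = -1.7048
prox(7.3969) = sign(7.3969)*max(|7.3969| - 4.2, 0) = 3.1969
prox(x) = [0.0, -1.7048, 3.1969]
||prox(x)||_1 = 0.0 + 1.7048 + 3.1969 = 4.9017


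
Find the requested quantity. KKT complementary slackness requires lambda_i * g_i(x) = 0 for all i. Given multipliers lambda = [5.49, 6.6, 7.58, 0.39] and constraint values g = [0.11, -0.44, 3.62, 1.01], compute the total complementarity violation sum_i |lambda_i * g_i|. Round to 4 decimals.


KKT complementary slackness check:
lambda_1 * g_1 = 5.49 * 0.11 = 0.6039
lambda_2 * g_2 = 6.6 * -0.44 = -2.904
lambda_3 * g_3 = 7.58 * 3.62 = 27.4396
lambda_4 * g_4 = 0.39 * 1.01 = 0.3939
Total violation = 0.6039 + 2.904 + 27.4396 + 0.3939 = 31.3414


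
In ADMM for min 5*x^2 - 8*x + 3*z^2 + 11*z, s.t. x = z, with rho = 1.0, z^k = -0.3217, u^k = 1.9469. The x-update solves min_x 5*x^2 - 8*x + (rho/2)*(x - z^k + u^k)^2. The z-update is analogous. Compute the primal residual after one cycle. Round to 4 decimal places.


ADMM iteration with rho = 1.0, z^k = -0.3217, u^k = 1.9469
Step 1: x-update.
Minimize 5*x^2 - 8*x + (1.0/2)*(x + 0.3217 + 1.9469)^2
FOC: (2*5 + 1.0)*x = 8 + 1.0*(-0.3217 - 1.9469)
x^{k+1} = 0.521
Step 2: z-update.
Minimize 3*z^2 + 11*z + (1.0/2)*(0.521 - z + 1.9469)^2
FOC: (2*3 + 1.0)*z = -11 + 1.0*(0.521 + 1.9469)
z^{k+1} = -1.2189
Step 3: u-update.
u^{k+1} = 1.9469 + 0.521 + 1.2189 = 3.6868
Step 4: Primal residual = |0.521 + 1.2189| = 1.7399


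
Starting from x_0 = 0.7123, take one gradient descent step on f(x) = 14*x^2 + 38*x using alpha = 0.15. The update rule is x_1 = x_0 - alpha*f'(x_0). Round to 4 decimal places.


We compute the gradient at x_0 and apply the update.
f'(x) = 28*x + 38
f'(0.7123) = 28*0.7123 + 38 = 57.9444
x_1 = 0.7123 - 0.15*57.9444 = -7.9794


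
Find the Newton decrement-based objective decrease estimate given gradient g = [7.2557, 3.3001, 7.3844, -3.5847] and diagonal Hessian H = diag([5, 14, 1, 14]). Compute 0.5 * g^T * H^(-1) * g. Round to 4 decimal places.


Step 1: H is diagonal, so H^(-1) * g = [1.4511, 0.2357, 7.3844, -0.2561].
Step 2: g^T H^(-1) g = sum_i g_i^2 / H_ii
  = (7.2557)^2/5 + (3.3001)^2/14 + (7.3844)^2/1 + (-3.5847)^2/14
  = 10.529 + 0.7779 + 54.5294 + 0.9179 = 66.7542
Step 3: Objective decrease = 0.5 * g^T H^(-1) g = 33.3771


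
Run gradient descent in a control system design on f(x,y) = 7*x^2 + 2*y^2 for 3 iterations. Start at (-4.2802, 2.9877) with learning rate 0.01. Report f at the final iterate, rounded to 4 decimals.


Gradient descent on f(x,y) = 7*x^2 + 2*y^2.
Starting point: (-4.2802, 2.9877), alpha = 0.01
Step 1: grad_x = 2*7*-4.2802 = -59.9228, grad_y = 2*2*2.9877 = 11.9508
  x_1 = -4.2802 - 0.01*-59.9228 = -3.681
  y_1 = 2.9877 - 0.01*11.9508 = 2.8682
Step 2: grad_x = 2*7*-3.681 = -51.5336, grad_y = 2*2*2.8682 = 11.4728
  x_2 = -3.681 - 0.01*-51.5336 = -3.1656
  y_2 = 2.8682 - 0.01*11.4728 = 2.7535
Step 3: grad_x = 2*7*-3.1656 = -44.3189, grad_y = 2*2*2.7535 = 11.0139
  x_3 = -3.1656 - 0.01*-44.3189 = -2.7224
  y_3 = 2.7535 - 0.01*11.0139 = 2.6433
f(-2.7224, 2.6433) = 7*(-2.7224)^2 + 2*2.6433^2 = 65.8564


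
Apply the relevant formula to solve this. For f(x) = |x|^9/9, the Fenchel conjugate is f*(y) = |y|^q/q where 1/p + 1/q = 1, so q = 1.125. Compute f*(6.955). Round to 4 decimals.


The conjugate exponent q satisfies 1/p + 1/q = 1.
p = 9, so q = 9/(9 - 1) = 1.125
|y|^q = 6.955^1.125 = 8.8631
f*(6.955) = 8.8631 / 1.125 = 7.8783


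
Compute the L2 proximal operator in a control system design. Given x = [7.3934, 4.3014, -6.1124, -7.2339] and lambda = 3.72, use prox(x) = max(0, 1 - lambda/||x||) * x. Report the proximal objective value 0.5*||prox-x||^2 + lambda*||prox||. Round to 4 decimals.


Step 1: Compute ||x||.
||x|| = 12.7615
Step 2: Compute scaling factor.
scale = max(0, 1 - 3.72/12.7615) = 0.7085
Step 3: prox(x) = [5.2382, 3.0475, -4.3306, -5.1252]
||prox(x)|| = 9.0415
Step 4: Proximal objective.
0.5*||prox-x||^2 = 6.9192
lambda*||prox|| = 33.6344
Total = 40.5535


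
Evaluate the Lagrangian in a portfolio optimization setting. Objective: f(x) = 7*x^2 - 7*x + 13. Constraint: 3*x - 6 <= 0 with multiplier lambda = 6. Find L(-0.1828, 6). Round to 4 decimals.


Step 1: Evaluate f(x).
f(-0.1828) = 7*(-0.1828)^2 - 7*(-0.1828) + 13 = 14.5135
Step 2: Evaluate g(x).
g(-0.1828) = 3*-0.1828 - 6 = -6.5484
Step 3: Compute Lagrangian.
L = 14.5135 + 6*-6.5484 = -24.7769


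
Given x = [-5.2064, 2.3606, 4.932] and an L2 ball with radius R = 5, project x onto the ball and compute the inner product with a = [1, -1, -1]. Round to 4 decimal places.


Step 1: Compute ||x|| (intermediates to 6 decimals).
||x|| = sqrt((-5.2064)^2 + 2.3606^2 + 4.932^2) = 7.550077
Step 2: Project.
Since ||x|| > R, scale = R/||x|| = 5/7.550077 = 0.662245, proj(x) = scale * x
proj(x) = [-3.447912, 1.563296, 3.266192]
Step 3: Dot product.
a^T * proj(x) = 1*(-3.447912) - 1*1.563296 - 1*3.266192 = -8.2774


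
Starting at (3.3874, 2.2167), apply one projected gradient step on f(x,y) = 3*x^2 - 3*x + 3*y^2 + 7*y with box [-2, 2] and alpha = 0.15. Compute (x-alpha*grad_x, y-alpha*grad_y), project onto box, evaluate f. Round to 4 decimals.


Step 1: Compute gradient at (3.3874, 2.2167).
grad_x = 2*3*3.3874 - 3 = 17.3244
grad_y = 2*3*2.2167 + 7 = 20.3002
Step 2: Gradient step.
x_raw = 3.3874 - 0.15*17.3244 = 0.7887
y_raw = 2.2167 - 0.15*20.3002 = -0.8283
Step 3: Project onto [-2, 2].
x_proj = clip(0.7887) = 0.7887
y_proj = clip(-0.8283) = -0.8283
Step 4: Evaluate f.
f(0.7887, -0.8283) = -4.2398


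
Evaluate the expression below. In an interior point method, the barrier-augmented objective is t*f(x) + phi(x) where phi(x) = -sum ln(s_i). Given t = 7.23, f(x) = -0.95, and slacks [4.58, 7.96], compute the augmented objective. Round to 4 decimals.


Step 1: Compute log-barrier.
ln values: [1.5217, 2.0744]
phi = -(1.5217 + 2.0744) = -3.5961
Step 2: Compute augmented objective.
t*f(x) = 7.23*-0.95 = -6.8685
Total = -6.8685 - 3.5961 = -10.4646


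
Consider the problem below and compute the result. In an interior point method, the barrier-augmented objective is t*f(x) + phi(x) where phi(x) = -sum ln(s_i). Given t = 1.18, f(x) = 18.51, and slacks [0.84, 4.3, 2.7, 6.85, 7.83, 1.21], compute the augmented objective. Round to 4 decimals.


Step 1: Compute log-barrier.
ln values: [-0.1744, 1.4586, 0.9933, 1.9242, 2.058, 0.1906]
phi = -(-0.1744 + 1.4586 + 0.9933 + 1.9242 + 2.058 + 0.1906) = -6.4503
Step 2: Compute augmented objective.
t*f(x) = 1.18*18.51 = 21.8418
Total = 21.8418 - 6.4503 = 15.3915


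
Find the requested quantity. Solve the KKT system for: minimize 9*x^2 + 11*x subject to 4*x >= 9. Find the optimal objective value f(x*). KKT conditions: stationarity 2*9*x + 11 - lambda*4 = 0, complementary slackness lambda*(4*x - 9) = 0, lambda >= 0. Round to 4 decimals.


Step 1: Try lambda = 0 (constraint inactive).
x_unc = -11/(2*9) = -0.6111
Check: 4*-0.6111 = -2.4444 < 9 -- violated!
Step 2: Constraint must be active: 4*x = 9
x* = 9/4 = 2.25
lambda = (2*9*2.25 + 11)/4 = 12.875
Step 3: Compute optimal value.
f(x*) = 9*2.25^2 + 11*2.25 = 70.3125


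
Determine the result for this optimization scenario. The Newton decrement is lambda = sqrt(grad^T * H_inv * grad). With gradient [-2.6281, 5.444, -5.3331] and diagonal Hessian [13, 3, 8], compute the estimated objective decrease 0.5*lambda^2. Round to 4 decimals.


Step 1: H is diagonal, so H^(-1) * g = [-0.2022, 1.8147, -0.6666].
Step 2: g^T H^(-1) g = sum_i g_i^2 / H_ii
  = (-2.6281)^2/13 + (5.444)^2/3 + (-5.3331)^2/8
  = 0.5313 + 9.879 + 3.5552 = 13.9656
Step 3: Objective decrease = 0.5 * g^T H^(-1) g = 6.9828


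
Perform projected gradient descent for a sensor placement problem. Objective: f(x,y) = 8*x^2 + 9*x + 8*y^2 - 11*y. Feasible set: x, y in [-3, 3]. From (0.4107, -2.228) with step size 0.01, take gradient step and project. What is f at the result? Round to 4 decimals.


Step 1: Compute gradient at (0.4107, -2.228).
grad_x = 2*8*0.4107 + 9 = 15.5712
grad_y = 2*8*-2.228 - 11 = -46.648
Step 2: Gradient step.
x_raw = 0.4107 - 0.01*15.5712 = 0.255
y_raw = -2.228 - 0.01*-46.648 = -1.7615
Step 3: Project onto [-3, 3].
x_proj = clip(0.255) = 0.255
y_proj = clip(-1.7615) = -1.7615
Step 4: Evaluate f.
f(0.255, -1.7615) = 47.0154


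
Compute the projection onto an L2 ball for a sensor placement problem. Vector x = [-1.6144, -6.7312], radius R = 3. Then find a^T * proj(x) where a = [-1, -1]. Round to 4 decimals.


Step 1: Compute ||x|| (intermediates to 6 decimals).
||x|| = sqrt((-1.6144)^2 + (-6.7312)^2) = 6.922091
Step 2: Project.
Since ||x|| > R, scale = R/||x|| = 3/6.922091 = 0.433395, proj(x) = scale * x
proj(x) = [-0.699673, -2.917268]
Step 3: Dot product.
a^T * proj(x) = -1*(-0.699673) - 1*(-2.917268) = 3.6169


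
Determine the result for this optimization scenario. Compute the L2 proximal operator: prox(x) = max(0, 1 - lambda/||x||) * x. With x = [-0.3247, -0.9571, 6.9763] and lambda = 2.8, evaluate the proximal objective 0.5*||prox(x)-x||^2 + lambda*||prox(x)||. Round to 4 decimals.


Step 1: Compute ||x||.
||x|| = 7.0491
Step 2: Compute scaling factor.
scale = max(0, 1 - 2.8/7.0491) = 0.6028
Step 3: prox(x) = [-0.1957, -0.5769, 4.2052]
||prox(x)|| = 4.2491
Step 4: Proximal objective.
0.5*||prox-x||^2 = 3.92
lambda*||prox|| = 11.8975
Total = 15.8176


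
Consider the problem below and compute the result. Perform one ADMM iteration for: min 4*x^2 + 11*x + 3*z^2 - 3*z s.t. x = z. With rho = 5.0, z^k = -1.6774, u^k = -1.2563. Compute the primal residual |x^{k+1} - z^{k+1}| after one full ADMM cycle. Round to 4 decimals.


ADMM iteration with rho = 5.0, z^k = -1.6774, u^k = -1.2563
Step 1: x-update.
Minimize 4*x^2 + 11*x + (5.0/2)*(x + 1.6774 - 1.2563)^2
FOC: (2*4 + 5.0)*x = -11 + 5.0*(-1.6774 + 1.2563)
x^{k+1} = -1.0081
Step 2: z-update.
Minimize 3*z^2 - 3*z + (5.0/2)*(-1.0081 - z - 1.2563)^2
FOC: (2*3 + 5.0)*z = 3 + 5.0*(-1.0081 - 1.2563)
z^{k+1} = -0.7566
Step 3: u-update.
u^{k+1} = -1.2563 - 1.0081 + 0.7566 = -1.5079
Step 4: Primal residual = |-1.0081 + 0.7566| = 0.2516


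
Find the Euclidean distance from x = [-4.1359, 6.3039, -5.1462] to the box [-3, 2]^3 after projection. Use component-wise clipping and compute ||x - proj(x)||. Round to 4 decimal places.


Project each component onto [-3, 2].
clip(-4.1359) = -3.0, clip(6.3039) = 2.0, clip(-5.1462) = -3.0
Projection = [-3.0, 2.0, -3.0]
Squared diffs: [1.2903, 18.5236, 4.6062]
Distance = sqrt(24.4201) = 4.9417


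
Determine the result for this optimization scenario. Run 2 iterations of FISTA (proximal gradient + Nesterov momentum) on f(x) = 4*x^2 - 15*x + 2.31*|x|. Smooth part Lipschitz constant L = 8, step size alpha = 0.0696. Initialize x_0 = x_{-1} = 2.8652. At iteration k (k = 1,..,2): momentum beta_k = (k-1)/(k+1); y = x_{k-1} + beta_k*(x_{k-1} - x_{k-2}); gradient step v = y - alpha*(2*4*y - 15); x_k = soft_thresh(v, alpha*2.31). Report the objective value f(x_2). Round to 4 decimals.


FISTA on f(x) = 4*x^2 - 15*x + 2.31*|x|
L = 8, alpha = 0.0696
Iteration 1: beta = 0.0, y = 2.8652 + 0.0*(2.8652 - 2.8652) = 2.8652
  grad(y) = 7.9216, v = y - alpha*grad = 2.3139
  prox(v) = soft_thresh(2.3139, 0.1608) = 2.1531
Iteration 2: beta = 0.3333, y = 2.1531 + 0.3333*(2.1531 - 2.8652) = 1.9157
  grad(y) = 0.3257, v = y - alpha*grad = 1.893
  prox(v) = soft_thresh(1.893, 0.1608) = 1.7323
f(x_2) = 4*1.7323^2 - 15*1.7323 + 2.31*|1.7323| = -9.9795


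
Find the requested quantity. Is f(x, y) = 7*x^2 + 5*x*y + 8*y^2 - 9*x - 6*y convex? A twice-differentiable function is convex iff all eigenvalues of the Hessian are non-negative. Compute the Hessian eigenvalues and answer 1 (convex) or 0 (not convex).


The Hessian of f(x,y) = 7*x^2 + 5*x*y + 8*y^2 - 9*x - 6*y is:
H = [[14, 5], [5, 16]]
Trace = 14 + 16 = 30
Determinant = 14*16 - (5)^2 = 199
Discriminant = (30)^2 - 4*199 = 104.0
Eigenvalues: lambda_1 = 9.901, lambda_2 = 20.099
The function is convex.

1


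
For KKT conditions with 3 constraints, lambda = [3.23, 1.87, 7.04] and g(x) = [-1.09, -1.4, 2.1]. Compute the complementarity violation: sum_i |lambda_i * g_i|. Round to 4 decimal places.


KKT complementary slackness check:
lambda_1 * g_1 = 3.23 * -1.09 = -3.5207
lambda_2 * g_2 = 1.87 * -1.4 = -2.618
lambda_3 * g_3 = 7.04 * 2.1 = 14.784
Total violation = 3.5207 + 2.618 + 14.784 = 20.9227


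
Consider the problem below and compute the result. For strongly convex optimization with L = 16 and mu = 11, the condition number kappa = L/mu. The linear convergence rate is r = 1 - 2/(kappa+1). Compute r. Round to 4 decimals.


Step 1: Compute the condition number.
kappa = L/mu = 16/11 = 1.4545
Step 2: Compute the convergence rate.
r = 1 - 2/(kappa + 1) = 1 - 2*mu/(L + mu) = (L - mu)/(L + mu) = 5/27 = 0.1852


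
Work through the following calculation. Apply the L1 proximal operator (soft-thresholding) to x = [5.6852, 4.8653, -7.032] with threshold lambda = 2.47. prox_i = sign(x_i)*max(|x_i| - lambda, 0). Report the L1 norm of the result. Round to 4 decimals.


Soft-thresholding with lambda = 2.47:
prox(5.6852) = sign(5.6852)*max(|5.6852| - 2.47, 0) = 3.2152
prox(4.8653) = sign(4.8653)*max(|4.8653| - 2.47, 0) = 2.3953
prox(-7.032) = sign(-7.032)*max(|-7.032| - 2.47, 0) = -4.562
prox(x) = [3.2152, 2.3953, -4.562]
||prox(x)||_1 = 3.2152 + 2.3953 + 4.562 = 10.1725


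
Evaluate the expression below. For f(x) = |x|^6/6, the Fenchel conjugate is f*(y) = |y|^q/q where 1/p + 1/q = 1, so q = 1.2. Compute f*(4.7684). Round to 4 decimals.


The conjugate exponent q satisfies 1/p + 1/q = 1.
p = 6, so q = 6/(6 - 1) = 1.2
|y|^q = 4.7684^1.2 = 6.517
f*(4.7684) = 6.517 / 1.2 = 5.4308


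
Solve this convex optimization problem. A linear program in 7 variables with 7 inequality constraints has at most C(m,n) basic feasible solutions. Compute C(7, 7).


Each vertex corresponds to some choice of n active constraints out of m, so the number of vertices is at most C(m, n) = m! / (n!(m-n)!).
m = 7, n = 7
Numerator: 7 * 6 * 5 * 4 * 3 * 2 * 1
Denominator: 7! = 5040
C(7, 7) = 1


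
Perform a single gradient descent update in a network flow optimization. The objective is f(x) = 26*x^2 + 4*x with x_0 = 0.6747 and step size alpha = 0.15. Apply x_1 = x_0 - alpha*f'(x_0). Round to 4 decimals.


We compute the gradient at x_0 and apply the update.
f'(x) = 52*x + 4
f'(0.6747) = 52*0.6747 + 4 = 39.0844
x_1 = 0.6747 - 0.15*39.0844 = -5.188


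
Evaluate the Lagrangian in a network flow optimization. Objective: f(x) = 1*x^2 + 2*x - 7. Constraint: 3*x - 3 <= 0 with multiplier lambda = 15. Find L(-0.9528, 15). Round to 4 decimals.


Step 1: Evaluate f(x).
f(-0.9528) = 1*(-0.9528)^2 + 2*(-0.9528) - 7 = -7.9978
Step 2: Evaluate g(x).
g(-0.9528) = 3*-0.9528 - 3 = -5.8584
Step 3: Compute Lagrangian.
L = -7.9978 + 15*-5.8584 = -95.8738


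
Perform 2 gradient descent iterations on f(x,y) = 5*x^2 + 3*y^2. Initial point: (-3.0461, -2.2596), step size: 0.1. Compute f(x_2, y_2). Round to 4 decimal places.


Gradient descent on f(x,y) = 5*x^2 + 3*y^2.
Starting point: (-3.0461, -2.2596), alpha = 0.1
Step 1: grad_x = 2*5*-3.0461 = -30.461, grad_y = 2*3*-2.2596 = -13.5576
  x_1 = -3.0461 - 0.1*-30.461 = 0.0
  y_1 = -2.2596 - 0.1*-13.5576 = -0.9038
Step 2: grad_x = 2*5*0.0 = 0.0, grad_y = 2*3*-0.9038 = -5.423
  x_2 = 0.0 - 0.1*0.0 = 0.0
  y_2 = -0.9038 - 0.1*-5.423 = -0.3615
f(0.0, -0.3615) = 5*0.0^2 + 3*(-0.3615)^2 = 0.3921


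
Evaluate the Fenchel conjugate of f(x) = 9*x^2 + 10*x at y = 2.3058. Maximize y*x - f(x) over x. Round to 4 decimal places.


f*(y) = sup_x {y*x - a*x^2 - b*x} = sup_x {(y-b)*x - a*x^2}
FOC: (y - b) - 2a*x = 0 => x* = (y - b)/(2a)
x* = (2.3058 - 10)/(2*9) = -0.4275
f*(2.3058) = (y-b)^2/(4a) = (2.3058 - 10)^2/(4*9)
= 59.2007/36 = 1.6445


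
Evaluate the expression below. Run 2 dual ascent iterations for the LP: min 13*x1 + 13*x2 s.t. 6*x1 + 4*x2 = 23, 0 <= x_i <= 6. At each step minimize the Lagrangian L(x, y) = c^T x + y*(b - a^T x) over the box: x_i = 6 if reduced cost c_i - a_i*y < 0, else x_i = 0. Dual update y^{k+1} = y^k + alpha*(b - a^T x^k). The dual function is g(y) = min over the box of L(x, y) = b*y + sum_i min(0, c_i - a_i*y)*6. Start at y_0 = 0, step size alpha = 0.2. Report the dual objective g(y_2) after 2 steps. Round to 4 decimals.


Dual ascent for LP: min 13*x1 + 13*x2, 6*x1 + 4*x2 = 23, 0 <= x_i <= 6
Step 1: y^k = 0.0, reduced costs: (13.0, 13.0)
  x^k = (0.0, 0.0), subgradient = b - a^T x = 23.0
  y^{k+1} = 0.0 + 0.2*23.0 = 4.6
Step 2: y^k = 4.6, reduced costs: (-14.6, -5.4)
  x^k = (6.0, 6.0), subgradient = b - a^T x = -37.0
  y^{k+1} = 4.6 + 0.2*-37.0 = -2.8
Dual objective at y_2 = -2.8: reduced costs (29.8, 24.2), box minimizer x = (0.0, 0.0)
g(y_2) = b*y + (c1 - a1*y)*x1 + (c2 - a2*y)*x2 = 23*(-2.8) + 29.8*0.0 + 24.2*0.0 = -64.4 + 0.0 + 0.0 = -64.4


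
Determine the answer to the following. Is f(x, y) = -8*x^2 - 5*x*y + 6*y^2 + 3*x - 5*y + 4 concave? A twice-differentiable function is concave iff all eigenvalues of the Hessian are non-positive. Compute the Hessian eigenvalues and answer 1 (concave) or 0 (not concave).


The Hessian of f(x,y) = -8*x^2 - 5*x*y + 6*y^2 + 3*x - 5*y + 4 is:
H = [[-16, -5], [-5, 12]]
Trace = -16 + 12 = -4
Determinant = -16*12 - (-5)^2 = -217
Discriminant = (-4)^2 - 4*-217 = 884.0
Eigenvalues: lambda_1 = -16.8661, lambda_2 = 12.8661
The function is not concave.

0


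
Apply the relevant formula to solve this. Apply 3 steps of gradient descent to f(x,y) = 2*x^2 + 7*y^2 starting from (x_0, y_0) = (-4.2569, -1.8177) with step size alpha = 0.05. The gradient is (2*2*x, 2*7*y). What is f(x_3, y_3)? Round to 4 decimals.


Gradient descent on f(x,y) = 2*x^2 + 7*y^2.
Starting point: (-4.2569, -1.8177), alpha = 0.05
Step 1: grad_x = 2*2*-4.2569 = -17.0276, grad_y = 2*7*-1.8177 = -25.4478
  x_1 = -4.2569 - 0.05*-17.0276 = -3.4055
  y_1 = -1.8177 - 0.05*-25.4478 = -0.5453
Step 2: grad_x = 2*2*-3.4055 = -13.6221, grad_y = 2*7*-0.5453 = -7.6343
  x_2 = -3.4055 - 0.05*-13.6221 = -2.7244
  y_2 = -0.5453 - 0.05*-7.6343 = -0.1636
Step 3: grad_x = 2*2*-2.7244 = -10.8977, grad_y = 2*7*-0.1636 = -2.2903
  x_3 = -2.7244 - 0.05*-10.8977 = -2.1795
  y_3 = -0.1636 - 0.05*-2.2903 = -0.0491
f(-2.1795, -0.0491) = 2*(-2.1795)^2 + 7*(-0.0491)^2 = 9.5176


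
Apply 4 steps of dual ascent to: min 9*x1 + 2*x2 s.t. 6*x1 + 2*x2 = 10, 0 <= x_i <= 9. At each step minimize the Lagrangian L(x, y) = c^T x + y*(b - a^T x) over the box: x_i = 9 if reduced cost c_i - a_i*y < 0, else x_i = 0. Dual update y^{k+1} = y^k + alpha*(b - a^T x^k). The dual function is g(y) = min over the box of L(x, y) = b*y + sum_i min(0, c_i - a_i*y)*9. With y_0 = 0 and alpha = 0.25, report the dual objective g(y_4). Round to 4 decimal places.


Dual ascent for LP: min 9*x1 + 2*x2, 6*x1 + 2*x2 = 10, 0 <= x_i <= 9
Step 1: y^k = 0.0, reduced costs: (9.0, 2.0)
  x^k = (0.0, 0.0), subgradient = b - a^T x = 10.0
  y^{k+1} = 0.0 + 0.25*10.0 = 2.5
Step 2: y^k = 2.5, reduced costs: (-6.0, -3.0)
  x^k = (9.0, 9.0), subgradient = b - a^T x = -62.0
  y^{k+1} = 2.5 + 0.25*-62.0 = -13.0
Step 3: y^k = -13.0, reduced costs: (87.0, 28.0)
  x^k = (0.0, 0.0), subgradient = b - a^T x = 10.0
  y^{k+1} = -13.0 + 0.25*10.0 = -10.5
Step 4: y^k = -10.5, reduced costs: (72.0, 23.0)
  x^k = (0.0, 0.0), subgradient = b - a^T x = 10.0
  y^{k+1} = -10.5 + 0.25*10.0 = -8.0
Dual objective at y_4 = -8.0: reduced costs (57.0, 18.0), box minimizer x = (0.0, 0.0)
g(y_4) = b*y + (c1 - a1*y)*x1 + (c2 - a2*y)*x2 = 10*(-8.0) + 57.0*0.0 + 18.0*0.0 = -80.0 + 0.0 + 0.0 = -80.0


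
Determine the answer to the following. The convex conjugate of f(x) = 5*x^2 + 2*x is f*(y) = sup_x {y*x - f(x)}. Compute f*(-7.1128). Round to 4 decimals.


f*(y) = sup_x {y*x - a*x^2 - b*x} = sup_x {(y-b)*x - a*x^2}
FOC: (y - b) - 2a*x = 0 => x* = (y - b)/(2a)
x* = (-7.1128 - 2)/(2*5) = -0.9113
f*(-7.1128) = (y-b)^2/(4a) = (-7.1128 - 2)^2/(4*5)
= 83.0431/20 = 4.1522


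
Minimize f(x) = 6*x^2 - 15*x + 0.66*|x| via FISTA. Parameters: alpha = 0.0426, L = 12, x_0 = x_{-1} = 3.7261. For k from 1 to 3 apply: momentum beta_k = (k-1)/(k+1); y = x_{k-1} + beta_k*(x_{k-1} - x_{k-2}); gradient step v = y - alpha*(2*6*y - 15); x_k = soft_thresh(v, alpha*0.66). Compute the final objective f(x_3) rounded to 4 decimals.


FISTA on f(x) = 6*x^2 - 15*x + 0.66*|x|
L = 12, alpha = 0.0426
Iteration 1: beta = 0.0, y = 3.7261 + 0.0*(3.7261 - 3.7261) = 3.7261
  grad(y) = 29.7132, v = y - alpha*grad = 2.4603
  prox(v) = soft_thresh(2.4603, 0.0281) = 2.4322
Iteration 2: beta = 0.3333, y = 2.4322 + 0.3333*(2.4322 - 3.7261) = 2.0009
  grad(y) = 9.0108, v = y - alpha*grad = 1.617
  prox(v) = soft_thresh(1.617, 0.0281) = 1.5889
Iteration 3: beta = 0.5, y = 1.5889 + 0.5*(1.5889 - 2.4322) = 1.1673
  grad(y) = -0.9926, v = y - alpha*grad = 1.2096
  prox(v) = soft_thresh(1.2096, 0.0281) = 1.1815
f(x_3) = 6*1.1815^2 - 15*1.1815 + 0.66*|1.1815| = -8.567


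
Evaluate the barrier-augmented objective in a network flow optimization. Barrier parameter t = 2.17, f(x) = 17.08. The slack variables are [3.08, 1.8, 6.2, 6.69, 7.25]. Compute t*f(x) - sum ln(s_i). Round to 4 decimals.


Step 1: Compute log-barrier.
ln values: [1.1249, 0.5878, 1.8245, 1.9006, 1.981]
phi = -(1.1249 + 0.5878 + 1.8245 + 1.9006 + 1.981) = -7.4189
Step 2: Compute augmented objective.
t*f(x) = 2.17*17.08 = 37.0636
Total = 37.0636 - 7.4189 = 29.6447


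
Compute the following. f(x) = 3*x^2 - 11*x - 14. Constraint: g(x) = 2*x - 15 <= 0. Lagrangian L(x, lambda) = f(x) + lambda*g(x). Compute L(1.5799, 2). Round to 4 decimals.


Step 1: Evaluate f(x).
f(1.5799) = 3*1.5799^2 - 11*1.5799 - 14 = -23.8906
Step 2: Evaluate g(x).
g(1.5799) = 2*1.5799 - 15 = -11.8402
Step 3: Compute Lagrangian.
L = -23.8906 + 2*-11.8402 = -47.571


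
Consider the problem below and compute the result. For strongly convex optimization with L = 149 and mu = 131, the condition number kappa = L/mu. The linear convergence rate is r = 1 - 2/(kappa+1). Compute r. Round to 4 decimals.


Step 1: Compute the condition number.
kappa = L/mu = 149/131 = 1.1374
Step 2: Compute the convergence rate.
r = 1 - 2/(kappa + 1) = 1 - 2*mu/(L + mu) = (L - mu)/(L + mu) = 18/280 = 0.0643


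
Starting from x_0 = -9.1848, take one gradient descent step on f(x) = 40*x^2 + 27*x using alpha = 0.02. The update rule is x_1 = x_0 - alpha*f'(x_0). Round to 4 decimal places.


We compute the gradient at x_0 and apply the update.
f'(x) = 80*x + 27
f'(-9.1848) = 80*-9.1848 + 27 = -707.784
x_1 = -9.1848 - 0.02*-707.784 = 4.9709


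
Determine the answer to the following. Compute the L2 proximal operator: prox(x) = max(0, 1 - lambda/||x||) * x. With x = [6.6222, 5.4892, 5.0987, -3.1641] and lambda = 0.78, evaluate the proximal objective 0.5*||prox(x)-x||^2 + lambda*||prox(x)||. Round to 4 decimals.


Step 1: Compute ||x||.
||x|| = 10.4878
Step 2: Compute scaling factor.
scale = max(0, 1 - 0.78/10.4878) = 0.9256
Step 3: prox(x) = [6.1297, 5.081, 4.7195, -2.9288]
||prox(x)|| = 9.7078
Step 4: Proximal objective.
0.5*||prox-x||^2 = 0.3042
lambda*||prox|| = 7.5721
Total = 7.8763


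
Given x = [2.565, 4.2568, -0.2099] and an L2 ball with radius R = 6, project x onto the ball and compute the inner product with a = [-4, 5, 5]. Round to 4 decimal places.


Step 1: Compute ||x|| (intermediates to 6 decimals).
||x|| = sqrt(2.565^2 + 4.2568^2 + (-0.2099)^2) = 4.974297
Step 2: Project.
Since ||x|| <= R, proj = x (no scaling needed).
proj(x) = [2.565, 4.2568, -0.2099]
Step 3: Dot product.
a^T * proj(x) = -4*2.565 + 5*4.2568 + 5*(-0.2099) = 9.9745


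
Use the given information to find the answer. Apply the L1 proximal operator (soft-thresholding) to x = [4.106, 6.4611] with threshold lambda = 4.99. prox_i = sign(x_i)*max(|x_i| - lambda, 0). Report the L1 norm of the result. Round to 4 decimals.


Soft-thresholding with lambda = 4.99:
prox(4.106) = sign(4.106)*max(|4.106| - 4.99, 0) = 0.0
prox(6.4611) = sign(6.4611)*max(|6.4611| - 4.99, 0) = 1.4711
prox(x) = [0.0, 1.4711]
||prox(x)||_1 = 0.0 + 1.4711 = 1.4711


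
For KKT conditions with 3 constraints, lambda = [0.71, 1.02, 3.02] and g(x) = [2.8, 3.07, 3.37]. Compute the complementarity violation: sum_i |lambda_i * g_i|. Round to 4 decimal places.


KKT complementary slackness check:
lambda_1 * g_1 = 0.71 * 2.8 = 1.988
lambda_2 * g_2 = 1.02 * 3.07 = 3.1314
lambda_3 * g_3 = 3.02 * 3.37 = 10.1774
Total violation = 1.988 + 3.1314 + 10.1774 = 15.2968


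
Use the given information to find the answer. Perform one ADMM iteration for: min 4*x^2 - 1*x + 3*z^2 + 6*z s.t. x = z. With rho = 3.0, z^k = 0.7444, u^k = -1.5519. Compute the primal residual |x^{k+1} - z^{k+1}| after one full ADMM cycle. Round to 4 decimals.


ADMM iteration with rho = 3.0, z^k = 0.7444, u^k = -1.5519
Step 1: x-update.
Minimize 4*x^2 - 1*x + (3.0/2)*(x - 0.7444 - 1.5519)^2
FOC: (2*4 + 3.0)*x = 1 + 3.0*(0.7444 + 1.5519)
x^{k+1} = 0.7172
Step 2: z-update.
Minimize 3*z^2 + 6*z + (3.0/2)*(0.7172 - z - 1.5519)^2
FOC: (2*3 + 3.0)*z = -6 + 3.0*(0.7172 - 1.5519)
z^{k+1} = -0.9449
Step 3: u-update.
u^{k+1} = -1.5519 + 0.7172 + 0.9449 = 0.1102
Step 4: Primal residual = |0.7172 + 0.9449| = 1.6621


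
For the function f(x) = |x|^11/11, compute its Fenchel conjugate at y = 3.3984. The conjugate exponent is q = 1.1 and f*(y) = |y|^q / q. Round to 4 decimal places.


The conjugate exponent q satisfies 1/p + 1/q = 1.
p = 11, so q = 11/(11 - 1) = 1.1
|y|^q = 3.3984^1.1 = 3.8406
f*(3.3984) = 3.8406 / 1.1 = 3.4915


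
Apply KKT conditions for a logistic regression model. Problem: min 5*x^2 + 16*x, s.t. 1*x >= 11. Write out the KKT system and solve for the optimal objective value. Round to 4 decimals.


Step 1: Try lambda = 0 (constraint inactive).
x_unc = -16/(2*5) = -1.6
Check: 1*-1.6 = -1.6 < 11 -- violated!
Step 2: Constraint must be active: 1*x = 11
x* = 11/1 = 11.0
lambda = (2*5*11.0 + 16)/1 = 126.0
Step 3: Compute optimal value.
f(x*) = 5*11.0^2 + 16*11.0 = 781.0


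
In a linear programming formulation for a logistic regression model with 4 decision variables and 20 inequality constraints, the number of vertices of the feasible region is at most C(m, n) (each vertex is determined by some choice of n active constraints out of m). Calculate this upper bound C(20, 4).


Each vertex corresponds to some choice of n active constraints out of m, so the number of vertices is at most C(m, n) = m! / (n!(m-n)!).
m = 20, n = 4
Numerator: 20 * 19 * 18 * 17
Denominator: 4! = 24
C(20, 4) = 4845


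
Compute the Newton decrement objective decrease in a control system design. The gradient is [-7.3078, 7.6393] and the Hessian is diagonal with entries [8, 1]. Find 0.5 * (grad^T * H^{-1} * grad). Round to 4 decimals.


Step 1: H is diagonal, so H^(-1) * g = [-0.9135, 7.6393].
Step 2: g^T H^(-1) g = sum_i g_i^2 / H_ii
  = (-7.3078)^2/8 + (7.6393)^2/1
  = 6.6755 + 58.3589 = 65.0344
Step 3: Objective decrease = 0.5 * g^T H^(-1) g = 32.5172


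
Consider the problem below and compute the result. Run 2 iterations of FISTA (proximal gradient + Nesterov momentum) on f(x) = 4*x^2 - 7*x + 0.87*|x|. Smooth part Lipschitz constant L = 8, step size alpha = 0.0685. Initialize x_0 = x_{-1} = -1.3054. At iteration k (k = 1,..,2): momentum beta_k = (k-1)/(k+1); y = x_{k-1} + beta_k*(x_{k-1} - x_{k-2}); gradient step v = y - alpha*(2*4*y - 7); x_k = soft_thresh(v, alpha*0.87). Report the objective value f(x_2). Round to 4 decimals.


FISTA on f(x) = 4*x^2 - 7*x + 0.87*|x|
L = 8, alpha = 0.0685
Iteration 1: beta = 0.0, y = -1.3054 + 0.0*(-1.3054 + 1.3054) = -1.3054
  grad(y) = -17.4432, v = y - alpha*grad = -0.1105
  prox(v) = soft_thresh(-0.1105, 0.0596) = -0.0509
Iteration 2: beta = 0.3333, y = -0.0509 + 0.3333*(-0.0509 + 1.3054) = 0.3672
  grad(y) = -4.0624, v = y - alpha*grad = 0.6455
  prox(v) = soft_thresh(0.6455, 0.0596) = 0.5859
f(x_2) = 4*0.5859^2 - 7*0.5859 + 0.87*|0.5859| = -2.2184


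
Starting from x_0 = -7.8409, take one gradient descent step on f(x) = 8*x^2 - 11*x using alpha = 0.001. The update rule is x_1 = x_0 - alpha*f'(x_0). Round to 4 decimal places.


We compute the gradient at x_0 and apply the update.
f'(x) = 16*x - 11
f'(-7.8409) = 16*-7.8409 - 11 = -136.4544
x_1 = -7.8409 - 0.001*-136.4544 = -7.7044


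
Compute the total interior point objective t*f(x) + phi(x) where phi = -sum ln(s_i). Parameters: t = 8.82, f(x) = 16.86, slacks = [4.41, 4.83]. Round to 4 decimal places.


Step 1: Compute log-barrier.
ln values: [1.4839, 1.5748]
phi = -(1.4839 + 1.5748) = -3.0587
Step 2: Compute augmented objective.
t*f(x) = 8.82*16.86 = 148.7052
Total = 148.7052 - 3.0587 = 145.6465


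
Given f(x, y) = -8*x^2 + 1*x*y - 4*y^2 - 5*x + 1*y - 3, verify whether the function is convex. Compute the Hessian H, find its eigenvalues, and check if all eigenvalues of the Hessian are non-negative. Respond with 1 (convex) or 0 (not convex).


The Hessian of f(x,y) = -8*x^2 + 1*x*y - 4*y^2 - 5*x + 1*y - 3 is:
H = [[-16, 1], [1, -8]]
Trace = -16 - 8 = -24
Determinant = -16*-8 - (1)^2 = 127
Discriminant = (-24)^2 - 4*127 = 68.0
Eigenvalues: lambda_1 = -16.1231, lambda_2 = -7.8769
The function is not convex.

0


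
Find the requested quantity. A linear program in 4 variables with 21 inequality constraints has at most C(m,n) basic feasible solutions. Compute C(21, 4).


Each vertex corresponds to some choice of n active constraints out of m, so the number of vertices is at most C(m, n) = m! / (n!(m-n)!).
m = 21, n = 4
Numerator: 21 * 20 * 19 * 18
Denominator: 4! = 24
C(21, 4) = 5985


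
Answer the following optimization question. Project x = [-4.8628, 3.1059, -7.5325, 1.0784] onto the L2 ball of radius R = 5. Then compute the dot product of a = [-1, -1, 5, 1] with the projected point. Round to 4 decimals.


Step 1: Compute ||x|| (intermediates to 6 decimals).
||x|| = sqrt((-4.8628)^2 + 3.1059^2 + (-7.5325)^2 + 1.0784^2) = 9.549604
Step 2: Project.
Since ||x|| > R, scale = R/||x|| = 5/9.549604 = 0.523582, proj(x) = scale * x
proj(x) = [-2.546075, 1.626193, -3.943881, 0.564631]
Step 3: Dot product.
a^T * proj(x) = -1*(-2.546075) - 1*1.626193 + 5*(-3.943881) + 1*0.564631 = -18.2349


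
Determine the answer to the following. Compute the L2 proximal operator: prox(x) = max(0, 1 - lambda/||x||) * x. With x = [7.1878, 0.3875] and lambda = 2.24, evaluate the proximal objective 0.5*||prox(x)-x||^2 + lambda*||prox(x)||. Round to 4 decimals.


Step 1: Compute ||x||.
||x|| = 7.1982
Step 2: Compute scaling factor.
scale = max(0, 1 - 2.24/7.1982) = 0.6888
Step 3: prox(x) = [4.951, 0.2669]
||prox(x)|| = 4.9582
Step 4: Proximal objective.
0.5*||prox-x||^2 = 2.5088
lambda*||prox|| = 11.1064
Total = 13.6153


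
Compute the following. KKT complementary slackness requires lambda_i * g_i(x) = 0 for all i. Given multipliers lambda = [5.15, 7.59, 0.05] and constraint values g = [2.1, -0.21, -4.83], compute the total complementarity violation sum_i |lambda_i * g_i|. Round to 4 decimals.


KKT complementary slackness check:
lambda_1 * g_1 = 5.15 * 2.1 = 10.815
lambda_2 * g_2 = 7.59 * -0.21 = -1.5939
lambda_3 * g_3 = 0.05 * -4.83 = -0.2415
Total violation = 10.815 + 1.5939 + 0.2415 = 12.6504


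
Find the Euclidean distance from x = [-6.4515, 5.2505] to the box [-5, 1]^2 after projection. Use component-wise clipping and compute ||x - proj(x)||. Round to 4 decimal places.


Project each component onto [-5, 1].
clip(-6.4515) = -5.0, clip(5.2505) = 1.0
Projection = [-5.0, 1.0]
Squared diffs: [2.1069, 18.0668]
Distance = sqrt(20.1737) = 4.4915


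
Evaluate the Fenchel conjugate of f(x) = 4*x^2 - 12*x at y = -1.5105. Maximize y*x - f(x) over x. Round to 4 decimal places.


f*(y) = sup_x {y*x - a*x^2 - b*x} = sup_x {(y-b)*x - a*x^2}
FOC: (y - b) - 2a*x = 0 => x* = (y - b)/(2a)
x* = (-1.5105 + 12)/(2*4) = 1.3112
f*(-1.5105) = (y-b)^2/(4a) = (-1.5105 + 12)^2/(4*4)
= 110.0296/16 = 6.8769


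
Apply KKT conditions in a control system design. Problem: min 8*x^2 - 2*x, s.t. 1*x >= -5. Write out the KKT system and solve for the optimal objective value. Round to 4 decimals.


Step 1: Try lambda = 0 (constraint inactive).
Stationarity: 2*8*x - 2 = 0
x* = 2/(2*8) = 0.125
Check constraint: 1*0.125 = 0.125 >= -5 -- satisfied.
Step 2: Compute optimal value.
f(x*) = 8*0.125^2 - 2*0.125 = -0.125


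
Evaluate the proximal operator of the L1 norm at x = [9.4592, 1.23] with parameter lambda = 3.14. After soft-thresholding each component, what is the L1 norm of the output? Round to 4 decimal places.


Soft-thresholding with lambda = 3.14:
prox(9.4592) = sign(9.4592)*max(|9.4592| - 3.14, 0) = 6.3192
prox(1.23) = sign(1.23)*max(|1.23| - 3.14, 0) = 0.0
prox(x) = [6.3192, 0.0]
||prox(x)||_1 = 6.3192 + 0.0 = 6.3192


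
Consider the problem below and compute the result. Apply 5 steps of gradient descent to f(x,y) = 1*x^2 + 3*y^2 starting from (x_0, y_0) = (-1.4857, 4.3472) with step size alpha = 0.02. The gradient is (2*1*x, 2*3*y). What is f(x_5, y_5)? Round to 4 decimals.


Gradient descent on f(x,y) = 1*x^2 + 3*y^2.
Starting point: (-1.4857, 4.3472), alpha = 0.02
Step 1: grad_x = 2*1*-1.4857 = -2.9714, grad_y = 2*3*4.3472 = 26.0832
  x_1 = -1.4857 - 0.02*-2.9714 = -1.4263
  y_1 = 4.3472 - 0.02*26.0832 = 3.8255
Step 2: grad_x = 2*1*-1.4263 = -2.8525, grad_y = 2*3*3.8255 = 22.9532
  x_2 = -1.4263 - 0.02*-2.8525 = -1.3692
  y_2 = 3.8255 - 0.02*22.9532 = 3.3665
Step 3: grad_x = 2*1*-1.3692 = -2.7384, grad_y = 2*3*3.3665 = 20.1988
  x_3 = -1.3692 - 0.02*-2.7384 = -1.3145
  y_3 = 3.3665 - 0.02*20.1988 = 2.9625
Step 4: grad_x = 2*1*-1.3145 = -2.6289, grad_y = 2*3*2.9625 = 17.775
  x_4 = -1.3145 - 0.02*-2.6289 = -1.2619
  y_4 = 2.9625 - 0.02*17.775 = 2.607
Step 5: grad_x = 2*1*-1.2619 = -2.5237, grad_y = 2*3*2.607 = 15.642
  x_5 = -1.2619 - 0.02*-2.5237 = -1.2114
  y_5 = 2.607 - 0.02*15.642 = 2.2942
f(-1.2114, 2.2942) = 1*(-1.2114)^2 + 3*2.2942^2 = 17.2569
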